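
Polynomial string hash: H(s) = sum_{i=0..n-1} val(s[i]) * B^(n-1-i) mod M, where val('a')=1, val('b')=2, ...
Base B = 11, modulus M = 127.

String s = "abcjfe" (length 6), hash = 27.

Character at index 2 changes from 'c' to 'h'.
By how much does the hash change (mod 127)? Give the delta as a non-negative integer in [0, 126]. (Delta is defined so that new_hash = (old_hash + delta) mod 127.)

Delta formula: (val(new) - val(old)) * B^(n-1-k) mod M
  val('h') - val('c') = 8 - 3 = 5
  B^(n-1-k) = 11^3 mod 127 = 61
  Delta = 5 * 61 mod 127 = 51

Answer: 51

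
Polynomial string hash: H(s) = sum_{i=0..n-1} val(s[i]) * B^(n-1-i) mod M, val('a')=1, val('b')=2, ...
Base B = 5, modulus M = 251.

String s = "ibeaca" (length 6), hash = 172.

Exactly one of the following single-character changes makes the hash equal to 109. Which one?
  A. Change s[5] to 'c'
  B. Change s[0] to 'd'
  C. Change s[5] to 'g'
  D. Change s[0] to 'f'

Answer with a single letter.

Answer: B

Derivation:
Option A: s[5]='a'->'c', delta=(3-1)*5^0 mod 251 = 2, hash=172+2 mod 251 = 174
Option B: s[0]='i'->'d', delta=(4-9)*5^5 mod 251 = 188, hash=172+188 mod 251 = 109 <-- target
Option C: s[5]='a'->'g', delta=(7-1)*5^0 mod 251 = 6, hash=172+6 mod 251 = 178
Option D: s[0]='i'->'f', delta=(6-9)*5^5 mod 251 = 163, hash=172+163 mod 251 = 84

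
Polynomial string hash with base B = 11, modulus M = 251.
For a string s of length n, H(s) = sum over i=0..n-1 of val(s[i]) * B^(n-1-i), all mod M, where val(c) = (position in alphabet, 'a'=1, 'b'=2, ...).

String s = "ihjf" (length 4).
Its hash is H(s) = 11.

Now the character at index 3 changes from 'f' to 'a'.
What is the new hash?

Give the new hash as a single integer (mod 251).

Answer: 6

Derivation:
val('f') = 6, val('a') = 1
Position k = 3, exponent = n-1-k = 0
B^0 mod M = 11^0 mod 251 = 1
Delta = (1 - 6) * 1 mod 251 = 246
New hash = (11 + 246) mod 251 = 6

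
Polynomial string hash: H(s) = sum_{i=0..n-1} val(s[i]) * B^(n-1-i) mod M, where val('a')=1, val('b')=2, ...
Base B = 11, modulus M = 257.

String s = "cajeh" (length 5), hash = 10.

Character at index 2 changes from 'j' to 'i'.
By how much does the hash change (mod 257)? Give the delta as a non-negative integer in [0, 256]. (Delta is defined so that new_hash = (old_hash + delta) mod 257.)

Answer: 136

Derivation:
Delta formula: (val(new) - val(old)) * B^(n-1-k) mod M
  val('i') - val('j') = 9 - 10 = -1
  B^(n-1-k) = 11^2 mod 257 = 121
  Delta = -1 * 121 mod 257 = 136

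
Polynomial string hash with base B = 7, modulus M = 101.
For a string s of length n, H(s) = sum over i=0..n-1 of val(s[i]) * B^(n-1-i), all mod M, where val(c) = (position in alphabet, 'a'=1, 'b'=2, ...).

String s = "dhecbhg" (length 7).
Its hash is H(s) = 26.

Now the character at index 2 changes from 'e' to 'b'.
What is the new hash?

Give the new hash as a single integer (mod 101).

val('e') = 5, val('b') = 2
Position k = 2, exponent = n-1-k = 4
B^4 mod M = 7^4 mod 101 = 78
Delta = (2 - 5) * 78 mod 101 = 69
New hash = (26 + 69) mod 101 = 95

Answer: 95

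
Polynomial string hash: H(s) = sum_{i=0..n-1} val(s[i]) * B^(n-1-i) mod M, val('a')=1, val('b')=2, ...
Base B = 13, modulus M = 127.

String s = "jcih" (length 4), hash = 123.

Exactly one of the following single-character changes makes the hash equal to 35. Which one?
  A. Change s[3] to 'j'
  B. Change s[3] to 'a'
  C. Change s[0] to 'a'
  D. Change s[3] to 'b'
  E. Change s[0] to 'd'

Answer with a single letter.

Answer: C

Derivation:
Option A: s[3]='h'->'j', delta=(10-8)*13^0 mod 127 = 2, hash=123+2 mod 127 = 125
Option B: s[3]='h'->'a', delta=(1-8)*13^0 mod 127 = 120, hash=123+120 mod 127 = 116
Option C: s[0]='j'->'a', delta=(1-10)*13^3 mod 127 = 39, hash=123+39 mod 127 = 35 <-- target
Option D: s[3]='h'->'b', delta=(2-8)*13^0 mod 127 = 121, hash=123+121 mod 127 = 117
Option E: s[0]='j'->'d', delta=(4-10)*13^3 mod 127 = 26, hash=123+26 mod 127 = 22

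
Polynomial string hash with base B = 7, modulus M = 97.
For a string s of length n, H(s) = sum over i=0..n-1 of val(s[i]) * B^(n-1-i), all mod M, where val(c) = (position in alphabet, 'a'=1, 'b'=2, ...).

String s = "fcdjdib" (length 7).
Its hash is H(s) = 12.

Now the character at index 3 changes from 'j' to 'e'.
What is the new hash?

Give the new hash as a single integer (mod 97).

Answer: 43

Derivation:
val('j') = 10, val('e') = 5
Position k = 3, exponent = n-1-k = 3
B^3 mod M = 7^3 mod 97 = 52
Delta = (5 - 10) * 52 mod 97 = 31
New hash = (12 + 31) mod 97 = 43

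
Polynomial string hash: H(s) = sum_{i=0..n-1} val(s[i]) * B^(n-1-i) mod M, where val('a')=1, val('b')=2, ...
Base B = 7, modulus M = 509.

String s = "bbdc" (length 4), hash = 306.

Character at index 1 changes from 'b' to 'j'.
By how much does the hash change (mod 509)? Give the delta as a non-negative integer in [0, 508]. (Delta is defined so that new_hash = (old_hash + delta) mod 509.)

Delta formula: (val(new) - val(old)) * B^(n-1-k) mod M
  val('j') - val('b') = 10 - 2 = 8
  B^(n-1-k) = 7^2 mod 509 = 49
  Delta = 8 * 49 mod 509 = 392

Answer: 392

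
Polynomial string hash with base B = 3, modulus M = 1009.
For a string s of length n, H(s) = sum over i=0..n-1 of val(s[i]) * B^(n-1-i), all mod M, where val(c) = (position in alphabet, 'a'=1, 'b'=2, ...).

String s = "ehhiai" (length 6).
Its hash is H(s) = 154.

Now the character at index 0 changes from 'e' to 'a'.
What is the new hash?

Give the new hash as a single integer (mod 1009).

val('e') = 5, val('a') = 1
Position k = 0, exponent = n-1-k = 5
B^5 mod M = 3^5 mod 1009 = 243
Delta = (1 - 5) * 243 mod 1009 = 37
New hash = (154 + 37) mod 1009 = 191

Answer: 191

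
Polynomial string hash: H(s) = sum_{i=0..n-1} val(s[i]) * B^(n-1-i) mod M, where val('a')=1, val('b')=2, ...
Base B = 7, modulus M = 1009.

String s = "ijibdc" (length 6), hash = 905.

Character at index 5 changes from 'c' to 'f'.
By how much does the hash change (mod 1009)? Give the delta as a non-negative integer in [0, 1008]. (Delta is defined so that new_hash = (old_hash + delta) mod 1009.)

Answer: 3

Derivation:
Delta formula: (val(new) - val(old)) * B^(n-1-k) mod M
  val('f') - val('c') = 6 - 3 = 3
  B^(n-1-k) = 7^0 mod 1009 = 1
  Delta = 3 * 1 mod 1009 = 3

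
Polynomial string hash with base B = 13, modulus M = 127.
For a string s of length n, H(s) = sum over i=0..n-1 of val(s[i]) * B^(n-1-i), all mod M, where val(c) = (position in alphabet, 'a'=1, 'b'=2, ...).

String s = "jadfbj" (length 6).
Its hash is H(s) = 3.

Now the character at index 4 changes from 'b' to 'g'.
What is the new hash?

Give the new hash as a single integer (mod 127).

Answer: 68

Derivation:
val('b') = 2, val('g') = 7
Position k = 4, exponent = n-1-k = 1
B^1 mod M = 13^1 mod 127 = 13
Delta = (7 - 2) * 13 mod 127 = 65
New hash = (3 + 65) mod 127 = 68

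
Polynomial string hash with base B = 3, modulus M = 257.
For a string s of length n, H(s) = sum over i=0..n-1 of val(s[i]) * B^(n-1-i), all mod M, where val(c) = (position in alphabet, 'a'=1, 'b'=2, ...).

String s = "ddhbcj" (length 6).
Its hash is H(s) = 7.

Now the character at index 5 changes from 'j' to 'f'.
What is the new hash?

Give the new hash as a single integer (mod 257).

Answer: 3

Derivation:
val('j') = 10, val('f') = 6
Position k = 5, exponent = n-1-k = 0
B^0 mod M = 3^0 mod 257 = 1
Delta = (6 - 10) * 1 mod 257 = 253
New hash = (7 + 253) mod 257 = 3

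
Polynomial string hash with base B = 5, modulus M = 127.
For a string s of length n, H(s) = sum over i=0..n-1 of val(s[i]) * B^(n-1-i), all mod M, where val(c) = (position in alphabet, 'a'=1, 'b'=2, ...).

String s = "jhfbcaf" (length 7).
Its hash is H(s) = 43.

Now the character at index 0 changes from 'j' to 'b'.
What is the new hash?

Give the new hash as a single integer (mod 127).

val('j') = 10, val('b') = 2
Position k = 0, exponent = n-1-k = 6
B^6 mod M = 5^6 mod 127 = 4
Delta = (2 - 10) * 4 mod 127 = 95
New hash = (43 + 95) mod 127 = 11

Answer: 11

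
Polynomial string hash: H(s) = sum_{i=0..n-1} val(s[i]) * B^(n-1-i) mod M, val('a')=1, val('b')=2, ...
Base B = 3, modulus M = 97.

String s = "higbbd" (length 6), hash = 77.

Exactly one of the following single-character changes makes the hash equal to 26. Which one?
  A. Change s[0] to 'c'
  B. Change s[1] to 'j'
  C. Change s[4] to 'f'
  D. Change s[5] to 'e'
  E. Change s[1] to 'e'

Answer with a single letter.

Option A: s[0]='h'->'c', delta=(3-8)*3^5 mod 97 = 46, hash=77+46 mod 97 = 26 <-- target
Option B: s[1]='i'->'j', delta=(10-9)*3^4 mod 97 = 81, hash=77+81 mod 97 = 61
Option C: s[4]='b'->'f', delta=(6-2)*3^1 mod 97 = 12, hash=77+12 mod 97 = 89
Option D: s[5]='d'->'e', delta=(5-4)*3^0 mod 97 = 1, hash=77+1 mod 97 = 78
Option E: s[1]='i'->'e', delta=(5-9)*3^4 mod 97 = 64, hash=77+64 mod 97 = 44

Answer: A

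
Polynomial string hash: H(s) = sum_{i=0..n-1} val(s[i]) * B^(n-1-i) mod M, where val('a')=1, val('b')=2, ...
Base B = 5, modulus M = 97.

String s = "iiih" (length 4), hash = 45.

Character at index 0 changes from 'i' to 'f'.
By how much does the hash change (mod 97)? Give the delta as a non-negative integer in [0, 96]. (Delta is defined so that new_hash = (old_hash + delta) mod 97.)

Answer: 13

Derivation:
Delta formula: (val(new) - val(old)) * B^(n-1-k) mod M
  val('f') - val('i') = 6 - 9 = -3
  B^(n-1-k) = 5^3 mod 97 = 28
  Delta = -3 * 28 mod 97 = 13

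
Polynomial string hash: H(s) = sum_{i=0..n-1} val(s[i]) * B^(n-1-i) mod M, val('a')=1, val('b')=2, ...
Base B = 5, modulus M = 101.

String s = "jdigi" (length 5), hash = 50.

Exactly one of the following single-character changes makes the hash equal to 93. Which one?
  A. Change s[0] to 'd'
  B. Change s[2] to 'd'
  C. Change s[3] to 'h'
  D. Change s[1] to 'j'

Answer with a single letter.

Option A: s[0]='j'->'d', delta=(4-10)*5^4 mod 101 = 88, hash=50+88 mod 101 = 37
Option B: s[2]='i'->'d', delta=(4-9)*5^2 mod 101 = 77, hash=50+77 mod 101 = 26
Option C: s[3]='g'->'h', delta=(8-7)*5^1 mod 101 = 5, hash=50+5 mod 101 = 55
Option D: s[1]='d'->'j', delta=(10-4)*5^3 mod 101 = 43, hash=50+43 mod 101 = 93 <-- target

Answer: D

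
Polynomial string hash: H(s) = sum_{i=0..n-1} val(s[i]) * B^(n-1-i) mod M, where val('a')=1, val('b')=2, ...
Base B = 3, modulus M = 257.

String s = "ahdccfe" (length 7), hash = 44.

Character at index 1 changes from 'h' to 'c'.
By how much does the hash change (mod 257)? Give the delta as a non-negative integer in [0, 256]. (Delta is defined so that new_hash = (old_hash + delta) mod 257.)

Delta formula: (val(new) - val(old)) * B^(n-1-k) mod M
  val('c') - val('h') = 3 - 8 = -5
  B^(n-1-k) = 3^5 mod 257 = 243
  Delta = -5 * 243 mod 257 = 70

Answer: 70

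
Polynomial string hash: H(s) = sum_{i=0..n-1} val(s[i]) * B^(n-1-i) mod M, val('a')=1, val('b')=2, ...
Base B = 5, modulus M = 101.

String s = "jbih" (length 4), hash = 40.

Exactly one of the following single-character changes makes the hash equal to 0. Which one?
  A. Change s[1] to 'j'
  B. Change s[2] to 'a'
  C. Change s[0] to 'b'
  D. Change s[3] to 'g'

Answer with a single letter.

Answer: B

Derivation:
Option A: s[1]='b'->'j', delta=(10-2)*5^2 mod 101 = 99, hash=40+99 mod 101 = 38
Option B: s[2]='i'->'a', delta=(1-9)*5^1 mod 101 = 61, hash=40+61 mod 101 = 0 <-- target
Option C: s[0]='j'->'b', delta=(2-10)*5^3 mod 101 = 10, hash=40+10 mod 101 = 50
Option D: s[3]='h'->'g', delta=(7-8)*5^0 mod 101 = 100, hash=40+100 mod 101 = 39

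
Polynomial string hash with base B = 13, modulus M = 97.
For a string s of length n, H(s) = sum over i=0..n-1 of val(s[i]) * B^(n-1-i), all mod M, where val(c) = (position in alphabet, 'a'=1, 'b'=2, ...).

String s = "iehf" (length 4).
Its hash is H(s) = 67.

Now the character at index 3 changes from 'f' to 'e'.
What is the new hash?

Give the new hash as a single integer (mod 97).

val('f') = 6, val('e') = 5
Position k = 3, exponent = n-1-k = 0
B^0 mod M = 13^0 mod 97 = 1
Delta = (5 - 6) * 1 mod 97 = 96
New hash = (67 + 96) mod 97 = 66

Answer: 66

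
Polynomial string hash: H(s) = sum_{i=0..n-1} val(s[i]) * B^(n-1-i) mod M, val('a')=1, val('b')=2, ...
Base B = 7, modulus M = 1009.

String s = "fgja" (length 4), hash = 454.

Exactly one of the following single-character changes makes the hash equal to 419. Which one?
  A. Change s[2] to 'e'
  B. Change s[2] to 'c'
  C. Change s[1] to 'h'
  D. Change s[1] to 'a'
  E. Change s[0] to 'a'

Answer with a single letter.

Option A: s[2]='j'->'e', delta=(5-10)*7^1 mod 1009 = 974, hash=454+974 mod 1009 = 419 <-- target
Option B: s[2]='j'->'c', delta=(3-10)*7^1 mod 1009 = 960, hash=454+960 mod 1009 = 405
Option C: s[1]='g'->'h', delta=(8-7)*7^2 mod 1009 = 49, hash=454+49 mod 1009 = 503
Option D: s[1]='g'->'a', delta=(1-7)*7^2 mod 1009 = 715, hash=454+715 mod 1009 = 160
Option E: s[0]='f'->'a', delta=(1-6)*7^3 mod 1009 = 303, hash=454+303 mod 1009 = 757

Answer: A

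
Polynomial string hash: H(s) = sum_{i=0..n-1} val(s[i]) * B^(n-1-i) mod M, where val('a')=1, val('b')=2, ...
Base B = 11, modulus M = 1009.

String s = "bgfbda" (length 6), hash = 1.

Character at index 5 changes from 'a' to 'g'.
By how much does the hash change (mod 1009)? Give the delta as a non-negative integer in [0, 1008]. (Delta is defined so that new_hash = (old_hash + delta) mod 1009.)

Answer: 6

Derivation:
Delta formula: (val(new) - val(old)) * B^(n-1-k) mod M
  val('g') - val('a') = 7 - 1 = 6
  B^(n-1-k) = 11^0 mod 1009 = 1
  Delta = 6 * 1 mod 1009 = 6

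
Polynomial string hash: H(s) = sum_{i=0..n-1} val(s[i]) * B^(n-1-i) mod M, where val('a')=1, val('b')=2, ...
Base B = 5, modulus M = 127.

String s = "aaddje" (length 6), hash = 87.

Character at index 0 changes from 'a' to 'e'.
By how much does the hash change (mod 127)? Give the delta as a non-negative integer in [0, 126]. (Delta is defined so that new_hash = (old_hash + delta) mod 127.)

Answer: 54

Derivation:
Delta formula: (val(new) - val(old)) * B^(n-1-k) mod M
  val('e') - val('a') = 5 - 1 = 4
  B^(n-1-k) = 5^5 mod 127 = 77
  Delta = 4 * 77 mod 127 = 54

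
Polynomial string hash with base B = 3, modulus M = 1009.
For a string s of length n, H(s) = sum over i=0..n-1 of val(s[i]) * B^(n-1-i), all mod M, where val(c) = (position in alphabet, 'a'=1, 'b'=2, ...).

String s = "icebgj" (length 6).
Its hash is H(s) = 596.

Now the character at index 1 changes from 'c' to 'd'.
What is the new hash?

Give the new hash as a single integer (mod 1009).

Answer: 677

Derivation:
val('c') = 3, val('d') = 4
Position k = 1, exponent = n-1-k = 4
B^4 mod M = 3^4 mod 1009 = 81
Delta = (4 - 3) * 81 mod 1009 = 81
New hash = (596 + 81) mod 1009 = 677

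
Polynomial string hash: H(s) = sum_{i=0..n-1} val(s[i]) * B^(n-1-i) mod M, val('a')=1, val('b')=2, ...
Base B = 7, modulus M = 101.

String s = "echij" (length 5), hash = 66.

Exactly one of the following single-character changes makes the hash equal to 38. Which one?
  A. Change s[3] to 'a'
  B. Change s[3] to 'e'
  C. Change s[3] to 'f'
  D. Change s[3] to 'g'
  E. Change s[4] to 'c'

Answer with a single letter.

Option A: s[3]='i'->'a', delta=(1-9)*7^1 mod 101 = 45, hash=66+45 mod 101 = 10
Option B: s[3]='i'->'e', delta=(5-9)*7^1 mod 101 = 73, hash=66+73 mod 101 = 38 <-- target
Option C: s[3]='i'->'f', delta=(6-9)*7^1 mod 101 = 80, hash=66+80 mod 101 = 45
Option D: s[3]='i'->'g', delta=(7-9)*7^1 mod 101 = 87, hash=66+87 mod 101 = 52
Option E: s[4]='j'->'c', delta=(3-10)*7^0 mod 101 = 94, hash=66+94 mod 101 = 59

Answer: B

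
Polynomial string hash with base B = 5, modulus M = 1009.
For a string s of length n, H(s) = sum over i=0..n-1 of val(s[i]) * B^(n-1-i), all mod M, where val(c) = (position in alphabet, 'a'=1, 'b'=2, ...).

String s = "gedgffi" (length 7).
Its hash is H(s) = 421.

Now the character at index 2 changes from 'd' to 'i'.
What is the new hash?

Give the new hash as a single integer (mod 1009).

val('d') = 4, val('i') = 9
Position k = 2, exponent = n-1-k = 4
B^4 mod M = 5^4 mod 1009 = 625
Delta = (9 - 4) * 625 mod 1009 = 98
New hash = (421 + 98) mod 1009 = 519

Answer: 519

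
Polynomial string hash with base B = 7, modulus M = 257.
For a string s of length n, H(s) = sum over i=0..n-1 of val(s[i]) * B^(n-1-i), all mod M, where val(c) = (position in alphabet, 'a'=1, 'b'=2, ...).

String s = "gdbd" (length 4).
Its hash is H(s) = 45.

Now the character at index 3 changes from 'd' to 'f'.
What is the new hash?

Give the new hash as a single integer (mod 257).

val('d') = 4, val('f') = 6
Position k = 3, exponent = n-1-k = 0
B^0 mod M = 7^0 mod 257 = 1
Delta = (6 - 4) * 1 mod 257 = 2
New hash = (45 + 2) mod 257 = 47

Answer: 47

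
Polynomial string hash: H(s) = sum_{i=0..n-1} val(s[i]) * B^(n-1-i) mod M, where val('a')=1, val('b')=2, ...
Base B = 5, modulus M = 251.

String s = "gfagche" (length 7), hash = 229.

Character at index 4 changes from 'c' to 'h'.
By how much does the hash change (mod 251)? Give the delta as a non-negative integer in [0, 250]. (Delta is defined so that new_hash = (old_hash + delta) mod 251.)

Answer: 125

Derivation:
Delta formula: (val(new) - val(old)) * B^(n-1-k) mod M
  val('h') - val('c') = 8 - 3 = 5
  B^(n-1-k) = 5^2 mod 251 = 25
  Delta = 5 * 25 mod 251 = 125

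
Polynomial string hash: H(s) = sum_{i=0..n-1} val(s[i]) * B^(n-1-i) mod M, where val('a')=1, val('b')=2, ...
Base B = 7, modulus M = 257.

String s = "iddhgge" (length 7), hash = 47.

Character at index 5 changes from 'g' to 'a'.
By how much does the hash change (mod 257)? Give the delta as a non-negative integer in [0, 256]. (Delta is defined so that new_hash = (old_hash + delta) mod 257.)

Answer: 215

Derivation:
Delta formula: (val(new) - val(old)) * B^(n-1-k) mod M
  val('a') - val('g') = 1 - 7 = -6
  B^(n-1-k) = 7^1 mod 257 = 7
  Delta = -6 * 7 mod 257 = 215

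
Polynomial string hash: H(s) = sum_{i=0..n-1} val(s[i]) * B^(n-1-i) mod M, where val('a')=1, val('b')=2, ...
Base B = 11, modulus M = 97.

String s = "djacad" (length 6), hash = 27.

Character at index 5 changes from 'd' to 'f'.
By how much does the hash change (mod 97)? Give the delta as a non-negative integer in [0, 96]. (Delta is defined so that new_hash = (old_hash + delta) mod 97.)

Answer: 2

Derivation:
Delta formula: (val(new) - val(old)) * B^(n-1-k) mod M
  val('f') - val('d') = 6 - 4 = 2
  B^(n-1-k) = 11^0 mod 97 = 1
  Delta = 2 * 1 mod 97 = 2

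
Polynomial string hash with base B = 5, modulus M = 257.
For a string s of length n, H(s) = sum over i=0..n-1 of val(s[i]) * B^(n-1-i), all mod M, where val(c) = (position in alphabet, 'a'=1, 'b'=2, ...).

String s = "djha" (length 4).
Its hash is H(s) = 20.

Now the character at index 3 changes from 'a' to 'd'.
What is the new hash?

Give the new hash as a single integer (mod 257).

val('a') = 1, val('d') = 4
Position k = 3, exponent = n-1-k = 0
B^0 mod M = 5^0 mod 257 = 1
Delta = (4 - 1) * 1 mod 257 = 3
New hash = (20 + 3) mod 257 = 23

Answer: 23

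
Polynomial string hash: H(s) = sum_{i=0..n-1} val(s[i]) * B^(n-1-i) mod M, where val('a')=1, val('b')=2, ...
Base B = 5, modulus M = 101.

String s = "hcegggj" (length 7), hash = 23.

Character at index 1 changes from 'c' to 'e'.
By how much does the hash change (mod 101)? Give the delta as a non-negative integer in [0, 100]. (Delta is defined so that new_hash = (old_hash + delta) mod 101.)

Answer: 89

Derivation:
Delta formula: (val(new) - val(old)) * B^(n-1-k) mod M
  val('e') - val('c') = 5 - 3 = 2
  B^(n-1-k) = 5^5 mod 101 = 95
  Delta = 2 * 95 mod 101 = 89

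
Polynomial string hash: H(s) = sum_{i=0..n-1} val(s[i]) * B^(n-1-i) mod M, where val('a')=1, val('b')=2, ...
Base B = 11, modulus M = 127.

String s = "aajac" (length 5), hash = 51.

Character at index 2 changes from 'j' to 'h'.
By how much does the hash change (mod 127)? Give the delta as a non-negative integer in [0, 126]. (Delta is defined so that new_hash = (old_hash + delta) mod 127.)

Delta formula: (val(new) - val(old)) * B^(n-1-k) mod M
  val('h') - val('j') = 8 - 10 = -2
  B^(n-1-k) = 11^2 mod 127 = 121
  Delta = -2 * 121 mod 127 = 12

Answer: 12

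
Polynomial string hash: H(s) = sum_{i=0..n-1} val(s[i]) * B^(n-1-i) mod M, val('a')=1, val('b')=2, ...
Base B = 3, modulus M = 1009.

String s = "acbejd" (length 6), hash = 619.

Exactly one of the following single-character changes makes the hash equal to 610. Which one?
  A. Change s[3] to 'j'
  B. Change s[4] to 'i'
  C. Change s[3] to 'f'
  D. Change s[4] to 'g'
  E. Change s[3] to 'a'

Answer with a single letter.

Answer: D

Derivation:
Option A: s[3]='e'->'j', delta=(10-5)*3^2 mod 1009 = 45, hash=619+45 mod 1009 = 664
Option B: s[4]='j'->'i', delta=(9-10)*3^1 mod 1009 = 1006, hash=619+1006 mod 1009 = 616
Option C: s[3]='e'->'f', delta=(6-5)*3^2 mod 1009 = 9, hash=619+9 mod 1009 = 628
Option D: s[4]='j'->'g', delta=(7-10)*3^1 mod 1009 = 1000, hash=619+1000 mod 1009 = 610 <-- target
Option E: s[3]='e'->'a', delta=(1-5)*3^2 mod 1009 = 973, hash=619+973 mod 1009 = 583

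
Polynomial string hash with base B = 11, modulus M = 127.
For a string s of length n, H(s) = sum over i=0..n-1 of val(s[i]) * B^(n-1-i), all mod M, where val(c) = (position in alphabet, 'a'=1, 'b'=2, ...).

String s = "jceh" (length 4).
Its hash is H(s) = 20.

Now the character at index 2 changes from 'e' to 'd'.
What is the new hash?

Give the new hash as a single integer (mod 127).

Answer: 9

Derivation:
val('e') = 5, val('d') = 4
Position k = 2, exponent = n-1-k = 1
B^1 mod M = 11^1 mod 127 = 11
Delta = (4 - 5) * 11 mod 127 = 116
New hash = (20 + 116) mod 127 = 9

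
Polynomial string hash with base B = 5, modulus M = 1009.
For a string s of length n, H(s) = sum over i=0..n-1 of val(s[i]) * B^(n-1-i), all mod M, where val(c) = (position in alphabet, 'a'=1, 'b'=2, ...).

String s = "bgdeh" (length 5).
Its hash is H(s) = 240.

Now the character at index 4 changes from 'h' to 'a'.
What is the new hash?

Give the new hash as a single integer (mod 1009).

val('h') = 8, val('a') = 1
Position k = 4, exponent = n-1-k = 0
B^0 mod M = 5^0 mod 1009 = 1
Delta = (1 - 8) * 1 mod 1009 = 1002
New hash = (240 + 1002) mod 1009 = 233

Answer: 233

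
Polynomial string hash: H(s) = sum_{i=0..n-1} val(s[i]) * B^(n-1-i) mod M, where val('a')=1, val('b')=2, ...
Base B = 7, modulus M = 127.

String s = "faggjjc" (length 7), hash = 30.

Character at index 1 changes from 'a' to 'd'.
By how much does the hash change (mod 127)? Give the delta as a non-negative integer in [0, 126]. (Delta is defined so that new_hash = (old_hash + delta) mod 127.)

Delta formula: (val(new) - val(old)) * B^(n-1-k) mod M
  val('d') - val('a') = 4 - 1 = 3
  B^(n-1-k) = 7^5 mod 127 = 43
  Delta = 3 * 43 mod 127 = 2

Answer: 2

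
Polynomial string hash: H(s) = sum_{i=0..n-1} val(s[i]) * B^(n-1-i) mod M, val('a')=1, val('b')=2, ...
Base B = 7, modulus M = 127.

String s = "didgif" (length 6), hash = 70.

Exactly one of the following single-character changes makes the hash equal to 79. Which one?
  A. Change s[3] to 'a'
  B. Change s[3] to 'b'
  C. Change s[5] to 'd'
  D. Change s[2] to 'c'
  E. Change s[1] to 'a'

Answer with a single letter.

Option A: s[3]='g'->'a', delta=(1-7)*7^2 mod 127 = 87, hash=70+87 mod 127 = 30
Option B: s[3]='g'->'b', delta=(2-7)*7^2 mod 127 = 9, hash=70+9 mod 127 = 79 <-- target
Option C: s[5]='f'->'d', delta=(4-6)*7^0 mod 127 = 125, hash=70+125 mod 127 = 68
Option D: s[2]='d'->'c', delta=(3-4)*7^3 mod 127 = 38, hash=70+38 mod 127 = 108
Option E: s[1]='i'->'a', delta=(1-9)*7^4 mod 127 = 96, hash=70+96 mod 127 = 39

Answer: B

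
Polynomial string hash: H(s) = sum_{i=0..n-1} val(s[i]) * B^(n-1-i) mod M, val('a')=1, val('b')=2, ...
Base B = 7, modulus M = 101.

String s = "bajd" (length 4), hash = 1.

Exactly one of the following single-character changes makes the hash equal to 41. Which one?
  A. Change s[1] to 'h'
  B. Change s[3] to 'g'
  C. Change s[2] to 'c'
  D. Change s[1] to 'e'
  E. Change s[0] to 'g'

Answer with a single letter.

Option A: s[1]='a'->'h', delta=(8-1)*7^2 mod 101 = 40, hash=1+40 mod 101 = 41 <-- target
Option B: s[3]='d'->'g', delta=(7-4)*7^0 mod 101 = 3, hash=1+3 mod 101 = 4
Option C: s[2]='j'->'c', delta=(3-10)*7^1 mod 101 = 52, hash=1+52 mod 101 = 53
Option D: s[1]='a'->'e', delta=(5-1)*7^2 mod 101 = 95, hash=1+95 mod 101 = 96
Option E: s[0]='b'->'g', delta=(7-2)*7^3 mod 101 = 99, hash=1+99 mod 101 = 100

Answer: A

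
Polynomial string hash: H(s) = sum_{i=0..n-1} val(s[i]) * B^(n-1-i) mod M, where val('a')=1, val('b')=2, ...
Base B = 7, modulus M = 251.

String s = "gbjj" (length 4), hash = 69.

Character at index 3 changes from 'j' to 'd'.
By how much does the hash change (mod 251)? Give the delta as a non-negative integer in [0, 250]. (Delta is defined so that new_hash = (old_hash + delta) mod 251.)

Delta formula: (val(new) - val(old)) * B^(n-1-k) mod M
  val('d') - val('j') = 4 - 10 = -6
  B^(n-1-k) = 7^0 mod 251 = 1
  Delta = -6 * 1 mod 251 = 245

Answer: 245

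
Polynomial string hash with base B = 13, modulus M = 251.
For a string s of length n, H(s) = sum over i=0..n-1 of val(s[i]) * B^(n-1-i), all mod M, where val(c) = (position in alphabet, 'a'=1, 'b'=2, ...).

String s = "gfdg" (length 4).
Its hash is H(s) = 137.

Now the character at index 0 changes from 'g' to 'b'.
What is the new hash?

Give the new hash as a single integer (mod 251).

val('g') = 7, val('b') = 2
Position k = 0, exponent = n-1-k = 3
B^3 mod M = 13^3 mod 251 = 189
Delta = (2 - 7) * 189 mod 251 = 59
New hash = (137 + 59) mod 251 = 196

Answer: 196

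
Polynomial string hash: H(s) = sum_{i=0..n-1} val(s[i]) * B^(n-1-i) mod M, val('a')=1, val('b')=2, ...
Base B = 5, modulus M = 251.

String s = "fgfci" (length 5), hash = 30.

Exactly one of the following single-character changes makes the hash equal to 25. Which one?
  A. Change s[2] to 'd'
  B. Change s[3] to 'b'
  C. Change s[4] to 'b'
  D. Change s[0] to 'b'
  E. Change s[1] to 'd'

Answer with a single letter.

Option A: s[2]='f'->'d', delta=(4-6)*5^2 mod 251 = 201, hash=30+201 mod 251 = 231
Option B: s[3]='c'->'b', delta=(2-3)*5^1 mod 251 = 246, hash=30+246 mod 251 = 25 <-- target
Option C: s[4]='i'->'b', delta=(2-9)*5^0 mod 251 = 244, hash=30+244 mod 251 = 23
Option D: s[0]='f'->'b', delta=(2-6)*5^4 mod 251 = 10, hash=30+10 mod 251 = 40
Option E: s[1]='g'->'d', delta=(4-7)*5^3 mod 251 = 127, hash=30+127 mod 251 = 157

Answer: B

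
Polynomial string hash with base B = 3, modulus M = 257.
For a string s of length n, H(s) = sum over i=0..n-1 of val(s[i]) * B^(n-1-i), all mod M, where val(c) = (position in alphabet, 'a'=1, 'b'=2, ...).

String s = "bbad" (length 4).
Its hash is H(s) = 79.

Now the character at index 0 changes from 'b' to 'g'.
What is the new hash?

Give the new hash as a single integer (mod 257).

val('b') = 2, val('g') = 7
Position k = 0, exponent = n-1-k = 3
B^3 mod M = 3^3 mod 257 = 27
Delta = (7 - 2) * 27 mod 257 = 135
New hash = (79 + 135) mod 257 = 214

Answer: 214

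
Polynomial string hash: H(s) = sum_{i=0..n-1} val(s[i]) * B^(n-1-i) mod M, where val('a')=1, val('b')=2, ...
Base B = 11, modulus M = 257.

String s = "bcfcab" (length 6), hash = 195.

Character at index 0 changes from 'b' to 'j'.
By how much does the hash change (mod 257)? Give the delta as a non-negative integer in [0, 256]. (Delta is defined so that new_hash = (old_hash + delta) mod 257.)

Delta formula: (val(new) - val(old)) * B^(n-1-k) mod M
  val('j') - val('b') = 10 - 2 = 8
  B^(n-1-k) = 11^5 mod 257 = 169
  Delta = 8 * 169 mod 257 = 67

Answer: 67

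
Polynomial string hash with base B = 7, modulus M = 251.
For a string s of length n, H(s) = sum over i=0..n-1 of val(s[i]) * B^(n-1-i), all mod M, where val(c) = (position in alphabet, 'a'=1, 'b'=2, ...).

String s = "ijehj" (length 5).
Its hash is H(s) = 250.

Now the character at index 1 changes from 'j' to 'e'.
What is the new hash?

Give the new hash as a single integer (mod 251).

Answer: 41

Derivation:
val('j') = 10, val('e') = 5
Position k = 1, exponent = n-1-k = 3
B^3 mod M = 7^3 mod 251 = 92
Delta = (5 - 10) * 92 mod 251 = 42
New hash = (250 + 42) mod 251 = 41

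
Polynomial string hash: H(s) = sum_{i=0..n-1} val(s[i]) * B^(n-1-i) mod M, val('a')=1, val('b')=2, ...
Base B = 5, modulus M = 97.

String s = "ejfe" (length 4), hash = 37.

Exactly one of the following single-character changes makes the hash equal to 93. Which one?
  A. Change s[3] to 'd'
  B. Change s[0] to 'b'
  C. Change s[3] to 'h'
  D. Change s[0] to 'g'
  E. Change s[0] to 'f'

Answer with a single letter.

Answer: D

Derivation:
Option A: s[3]='e'->'d', delta=(4-5)*5^0 mod 97 = 96, hash=37+96 mod 97 = 36
Option B: s[0]='e'->'b', delta=(2-5)*5^3 mod 97 = 13, hash=37+13 mod 97 = 50
Option C: s[3]='e'->'h', delta=(8-5)*5^0 mod 97 = 3, hash=37+3 mod 97 = 40
Option D: s[0]='e'->'g', delta=(7-5)*5^3 mod 97 = 56, hash=37+56 mod 97 = 93 <-- target
Option E: s[0]='e'->'f', delta=(6-5)*5^3 mod 97 = 28, hash=37+28 mod 97 = 65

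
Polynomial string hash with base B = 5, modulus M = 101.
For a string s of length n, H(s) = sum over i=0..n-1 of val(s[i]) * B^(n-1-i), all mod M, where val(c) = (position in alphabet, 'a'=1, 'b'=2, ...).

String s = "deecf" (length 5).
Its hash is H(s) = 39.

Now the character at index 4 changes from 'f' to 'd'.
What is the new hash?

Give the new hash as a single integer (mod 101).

val('f') = 6, val('d') = 4
Position k = 4, exponent = n-1-k = 0
B^0 mod M = 5^0 mod 101 = 1
Delta = (4 - 6) * 1 mod 101 = 99
New hash = (39 + 99) mod 101 = 37

Answer: 37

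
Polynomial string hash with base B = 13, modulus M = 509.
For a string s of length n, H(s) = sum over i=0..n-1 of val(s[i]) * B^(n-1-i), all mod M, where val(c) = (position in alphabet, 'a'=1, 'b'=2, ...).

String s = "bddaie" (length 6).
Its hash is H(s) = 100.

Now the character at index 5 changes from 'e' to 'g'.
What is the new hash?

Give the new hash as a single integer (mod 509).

Answer: 102

Derivation:
val('e') = 5, val('g') = 7
Position k = 5, exponent = n-1-k = 0
B^0 mod M = 13^0 mod 509 = 1
Delta = (7 - 5) * 1 mod 509 = 2
New hash = (100 + 2) mod 509 = 102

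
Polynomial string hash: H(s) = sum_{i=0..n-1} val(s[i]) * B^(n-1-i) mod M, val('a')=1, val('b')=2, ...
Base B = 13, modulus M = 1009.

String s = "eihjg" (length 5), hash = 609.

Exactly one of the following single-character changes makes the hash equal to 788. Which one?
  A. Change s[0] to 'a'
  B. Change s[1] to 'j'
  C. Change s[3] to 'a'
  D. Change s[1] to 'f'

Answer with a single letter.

Option A: s[0]='e'->'a', delta=(1-5)*13^4 mod 1009 = 782, hash=609+782 mod 1009 = 382
Option B: s[1]='i'->'j', delta=(10-9)*13^3 mod 1009 = 179, hash=609+179 mod 1009 = 788 <-- target
Option C: s[3]='j'->'a', delta=(1-10)*13^1 mod 1009 = 892, hash=609+892 mod 1009 = 492
Option D: s[1]='i'->'f', delta=(6-9)*13^3 mod 1009 = 472, hash=609+472 mod 1009 = 72

Answer: B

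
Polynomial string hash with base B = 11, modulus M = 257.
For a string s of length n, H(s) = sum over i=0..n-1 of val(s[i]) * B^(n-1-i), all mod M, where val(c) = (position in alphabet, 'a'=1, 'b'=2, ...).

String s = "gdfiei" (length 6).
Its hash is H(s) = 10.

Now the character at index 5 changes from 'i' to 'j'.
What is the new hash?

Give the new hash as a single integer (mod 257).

Answer: 11

Derivation:
val('i') = 9, val('j') = 10
Position k = 5, exponent = n-1-k = 0
B^0 mod M = 11^0 mod 257 = 1
Delta = (10 - 9) * 1 mod 257 = 1
New hash = (10 + 1) mod 257 = 11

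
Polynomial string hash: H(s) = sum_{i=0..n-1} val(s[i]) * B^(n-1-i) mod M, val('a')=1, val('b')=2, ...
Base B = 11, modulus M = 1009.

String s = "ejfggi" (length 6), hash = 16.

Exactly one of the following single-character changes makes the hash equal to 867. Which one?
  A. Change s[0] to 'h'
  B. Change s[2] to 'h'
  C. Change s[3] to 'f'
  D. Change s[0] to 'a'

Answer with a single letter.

Option A: s[0]='e'->'h', delta=(8-5)*11^5 mod 1009 = 851, hash=16+851 mod 1009 = 867 <-- target
Option B: s[2]='f'->'h', delta=(8-6)*11^3 mod 1009 = 644, hash=16+644 mod 1009 = 660
Option C: s[3]='g'->'f', delta=(6-7)*11^2 mod 1009 = 888, hash=16+888 mod 1009 = 904
Option D: s[0]='e'->'a', delta=(1-5)*11^5 mod 1009 = 547, hash=16+547 mod 1009 = 563

Answer: A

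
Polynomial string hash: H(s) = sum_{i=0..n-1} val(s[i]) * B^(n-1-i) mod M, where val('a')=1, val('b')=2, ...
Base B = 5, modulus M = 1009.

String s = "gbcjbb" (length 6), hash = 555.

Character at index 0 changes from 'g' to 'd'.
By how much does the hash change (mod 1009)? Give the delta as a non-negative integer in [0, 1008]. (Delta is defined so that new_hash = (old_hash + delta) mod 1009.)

Delta formula: (val(new) - val(old)) * B^(n-1-k) mod M
  val('d') - val('g') = 4 - 7 = -3
  B^(n-1-k) = 5^5 mod 1009 = 98
  Delta = -3 * 98 mod 1009 = 715

Answer: 715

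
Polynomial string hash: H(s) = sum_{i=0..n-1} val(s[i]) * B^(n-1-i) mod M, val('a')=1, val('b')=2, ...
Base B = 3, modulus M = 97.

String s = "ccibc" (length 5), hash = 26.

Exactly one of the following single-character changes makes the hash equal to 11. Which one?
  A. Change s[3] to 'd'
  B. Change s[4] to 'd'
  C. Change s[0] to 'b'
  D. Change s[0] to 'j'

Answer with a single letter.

Answer: D

Derivation:
Option A: s[3]='b'->'d', delta=(4-2)*3^1 mod 97 = 6, hash=26+6 mod 97 = 32
Option B: s[4]='c'->'d', delta=(4-3)*3^0 mod 97 = 1, hash=26+1 mod 97 = 27
Option C: s[0]='c'->'b', delta=(2-3)*3^4 mod 97 = 16, hash=26+16 mod 97 = 42
Option D: s[0]='c'->'j', delta=(10-3)*3^4 mod 97 = 82, hash=26+82 mod 97 = 11 <-- target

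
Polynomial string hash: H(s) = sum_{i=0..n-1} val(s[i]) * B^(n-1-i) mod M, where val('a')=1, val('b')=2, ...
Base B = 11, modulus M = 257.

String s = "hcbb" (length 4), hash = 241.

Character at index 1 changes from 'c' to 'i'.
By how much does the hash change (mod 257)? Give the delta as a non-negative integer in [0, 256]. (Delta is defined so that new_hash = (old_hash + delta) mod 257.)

Delta formula: (val(new) - val(old)) * B^(n-1-k) mod M
  val('i') - val('c') = 9 - 3 = 6
  B^(n-1-k) = 11^2 mod 257 = 121
  Delta = 6 * 121 mod 257 = 212

Answer: 212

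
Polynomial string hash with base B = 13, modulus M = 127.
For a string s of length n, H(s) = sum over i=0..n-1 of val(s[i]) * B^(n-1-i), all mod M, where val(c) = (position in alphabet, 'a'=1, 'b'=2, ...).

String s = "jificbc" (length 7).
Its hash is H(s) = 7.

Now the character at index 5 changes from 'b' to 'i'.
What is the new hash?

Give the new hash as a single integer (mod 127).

Answer: 98

Derivation:
val('b') = 2, val('i') = 9
Position k = 5, exponent = n-1-k = 1
B^1 mod M = 13^1 mod 127 = 13
Delta = (9 - 2) * 13 mod 127 = 91
New hash = (7 + 91) mod 127 = 98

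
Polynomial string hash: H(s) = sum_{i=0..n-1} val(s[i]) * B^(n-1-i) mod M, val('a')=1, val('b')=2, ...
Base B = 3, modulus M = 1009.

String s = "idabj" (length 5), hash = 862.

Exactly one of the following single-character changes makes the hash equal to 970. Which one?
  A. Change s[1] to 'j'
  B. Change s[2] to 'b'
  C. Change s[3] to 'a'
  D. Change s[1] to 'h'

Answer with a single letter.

Option A: s[1]='d'->'j', delta=(10-4)*3^3 mod 1009 = 162, hash=862+162 mod 1009 = 15
Option B: s[2]='a'->'b', delta=(2-1)*3^2 mod 1009 = 9, hash=862+9 mod 1009 = 871
Option C: s[3]='b'->'a', delta=(1-2)*3^1 mod 1009 = 1006, hash=862+1006 mod 1009 = 859
Option D: s[1]='d'->'h', delta=(8-4)*3^3 mod 1009 = 108, hash=862+108 mod 1009 = 970 <-- target

Answer: D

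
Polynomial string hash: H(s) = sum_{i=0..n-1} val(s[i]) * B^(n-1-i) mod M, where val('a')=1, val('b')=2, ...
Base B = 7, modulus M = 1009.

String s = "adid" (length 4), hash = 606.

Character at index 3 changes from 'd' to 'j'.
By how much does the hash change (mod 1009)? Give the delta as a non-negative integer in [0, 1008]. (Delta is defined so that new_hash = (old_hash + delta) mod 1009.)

Delta formula: (val(new) - val(old)) * B^(n-1-k) mod M
  val('j') - val('d') = 10 - 4 = 6
  B^(n-1-k) = 7^0 mod 1009 = 1
  Delta = 6 * 1 mod 1009 = 6

Answer: 6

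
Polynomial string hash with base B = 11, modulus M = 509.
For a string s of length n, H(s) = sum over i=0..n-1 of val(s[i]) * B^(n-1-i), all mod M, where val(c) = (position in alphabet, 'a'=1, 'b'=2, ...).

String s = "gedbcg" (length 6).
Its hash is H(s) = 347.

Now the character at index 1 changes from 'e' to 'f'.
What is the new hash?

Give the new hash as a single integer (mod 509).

Answer: 227

Derivation:
val('e') = 5, val('f') = 6
Position k = 1, exponent = n-1-k = 4
B^4 mod M = 11^4 mod 509 = 389
Delta = (6 - 5) * 389 mod 509 = 389
New hash = (347 + 389) mod 509 = 227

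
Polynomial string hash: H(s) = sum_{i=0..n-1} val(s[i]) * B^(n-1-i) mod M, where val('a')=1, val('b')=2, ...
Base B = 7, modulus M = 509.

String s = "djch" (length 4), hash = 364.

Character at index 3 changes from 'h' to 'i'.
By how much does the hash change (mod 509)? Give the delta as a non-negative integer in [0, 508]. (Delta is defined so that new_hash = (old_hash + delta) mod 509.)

Delta formula: (val(new) - val(old)) * B^(n-1-k) mod M
  val('i') - val('h') = 9 - 8 = 1
  B^(n-1-k) = 7^0 mod 509 = 1
  Delta = 1 * 1 mod 509 = 1

Answer: 1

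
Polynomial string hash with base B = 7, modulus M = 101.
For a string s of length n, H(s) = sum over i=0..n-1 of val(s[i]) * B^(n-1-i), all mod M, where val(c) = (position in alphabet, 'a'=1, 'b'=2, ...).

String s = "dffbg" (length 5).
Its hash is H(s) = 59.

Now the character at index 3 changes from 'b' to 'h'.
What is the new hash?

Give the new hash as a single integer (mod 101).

Answer: 0

Derivation:
val('b') = 2, val('h') = 8
Position k = 3, exponent = n-1-k = 1
B^1 mod M = 7^1 mod 101 = 7
Delta = (8 - 2) * 7 mod 101 = 42
New hash = (59 + 42) mod 101 = 0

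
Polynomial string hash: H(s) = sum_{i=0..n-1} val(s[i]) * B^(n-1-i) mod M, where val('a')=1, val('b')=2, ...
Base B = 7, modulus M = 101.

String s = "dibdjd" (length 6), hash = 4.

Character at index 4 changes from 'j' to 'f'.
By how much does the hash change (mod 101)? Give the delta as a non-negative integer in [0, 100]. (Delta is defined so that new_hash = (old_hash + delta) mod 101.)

Delta formula: (val(new) - val(old)) * B^(n-1-k) mod M
  val('f') - val('j') = 6 - 10 = -4
  B^(n-1-k) = 7^1 mod 101 = 7
  Delta = -4 * 7 mod 101 = 73

Answer: 73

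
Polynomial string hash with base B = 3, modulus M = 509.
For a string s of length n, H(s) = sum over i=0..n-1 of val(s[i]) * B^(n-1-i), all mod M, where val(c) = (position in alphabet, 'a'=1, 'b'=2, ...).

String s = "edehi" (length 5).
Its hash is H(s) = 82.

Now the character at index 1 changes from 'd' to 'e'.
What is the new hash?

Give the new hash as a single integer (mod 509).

val('d') = 4, val('e') = 5
Position k = 1, exponent = n-1-k = 3
B^3 mod M = 3^3 mod 509 = 27
Delta = (5 - 4) * 27 mod 509 = 27
New hash = (82 + 27) mod 509 = 109

Answer: 109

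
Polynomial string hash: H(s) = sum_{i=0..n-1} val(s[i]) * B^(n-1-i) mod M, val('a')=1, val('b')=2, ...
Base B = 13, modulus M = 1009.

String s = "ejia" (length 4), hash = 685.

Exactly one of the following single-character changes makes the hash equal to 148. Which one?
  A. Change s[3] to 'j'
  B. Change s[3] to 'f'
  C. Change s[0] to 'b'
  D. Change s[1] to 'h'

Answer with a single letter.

Answer: C

Derivation:
Option A: s[3]='a'->'j', delta=(10-1)*13^0 mod 1009 = 9, hash=685+9 mod 1009 = 694
Option B: s[3]='a'->'f', delta=(6-1)*13^0 mod 1009 = 5, hash=685+5 mod 1009 = 690
Option C: s[0]='e'->'b', delta=(2-5)*13^3 mod 1009 = 472, hash=685+472 mod 1009 = 148 <-- target
Option D: s[1]='j'->'h', delta=(8-10)*13^2 mod 1009 = 671, hash=685+671 mod 1009 = 347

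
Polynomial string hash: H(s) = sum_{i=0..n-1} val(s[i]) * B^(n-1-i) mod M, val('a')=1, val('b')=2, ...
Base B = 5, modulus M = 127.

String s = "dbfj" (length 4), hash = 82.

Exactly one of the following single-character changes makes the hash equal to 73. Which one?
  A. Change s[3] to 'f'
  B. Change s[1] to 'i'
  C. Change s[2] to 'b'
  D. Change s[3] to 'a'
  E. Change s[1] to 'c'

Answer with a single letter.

Option A: s[3]='j'->'f', delta=(6-10)*5^0 mod 127 = 123, hash=82+123 mod 127 = 78
Option B: s[1]='b'->'i', delta=(9-2)*5^2 mod 127 = 48, hash=82+48 mod 127 = 3
Option C: s[2]='f'->'b', delta=(2-6)*5^1 mod 127 = 107, hash=82+107 mod 127 = 62
Option D: s[3]='j'->'a', delta=(1-10)*5^0 mod 127 = 118, hash=82+118 mod 127 = 73 <-- target
Option E: s[1]='b'->'c', delta=(3-2)*5^2 mod 127 = 25, hash=82+25 mod 127 = 107

Answer: D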